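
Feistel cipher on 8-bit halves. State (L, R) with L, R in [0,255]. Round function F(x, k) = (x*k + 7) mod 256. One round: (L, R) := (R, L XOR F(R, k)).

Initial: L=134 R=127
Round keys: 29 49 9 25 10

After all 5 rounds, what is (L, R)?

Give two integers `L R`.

Round 1 (k=29): L=127 R=236
Round 2 (k=49): L=236 R=76
Round 3 (k=9): L=76 R=95
Round 4 (k=25): L=95 R=2
Round 5 (k=10): L=2 R=68

Answer: 2 68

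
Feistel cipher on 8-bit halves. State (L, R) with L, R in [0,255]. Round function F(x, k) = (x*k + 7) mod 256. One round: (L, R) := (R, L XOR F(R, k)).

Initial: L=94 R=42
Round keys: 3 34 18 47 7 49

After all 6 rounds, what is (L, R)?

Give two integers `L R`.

Round 1 (k=3): L=42 R=219
Round 2 (k=34): L=219 R=55
Round 3 (k=18): L=55 R=62
Round 4 (k=47): L=62 R=94
Round 5 (k=7): L=94 R=167
Round 6 (k=49): L=167 R=160

Answer: 167 160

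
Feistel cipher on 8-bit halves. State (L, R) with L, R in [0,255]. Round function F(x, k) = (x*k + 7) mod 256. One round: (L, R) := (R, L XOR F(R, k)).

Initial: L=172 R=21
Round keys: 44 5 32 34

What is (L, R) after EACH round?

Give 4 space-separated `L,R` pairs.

Round 1 (k=44): L=21 R=15
Round 2 (k=5): L=15 R=71
Round 3 (k=32): L=71 R=232
Round 4 (k=34): L=232 R=144

Answer: 21,15 15,71 71,232 232,144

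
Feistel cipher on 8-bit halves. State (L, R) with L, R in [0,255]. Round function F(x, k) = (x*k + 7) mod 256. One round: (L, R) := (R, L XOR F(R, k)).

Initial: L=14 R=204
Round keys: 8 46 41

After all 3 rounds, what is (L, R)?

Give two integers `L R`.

Answer: 41 241

Derivation:
Round 1 (k=8): L=204 R=105
Round 2 (k=46): L=105 R=41
Round 3 (k=41): L=41 R=241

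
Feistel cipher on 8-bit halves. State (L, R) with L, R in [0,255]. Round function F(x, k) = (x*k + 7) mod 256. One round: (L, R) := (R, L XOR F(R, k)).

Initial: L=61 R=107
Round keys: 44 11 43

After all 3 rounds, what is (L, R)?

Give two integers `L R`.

Answer: 210 27

Derivation:
Round 1 (k=44): L=107 R=86
Round 2 (k=11): L=86 R=210
Round 3 (k=43): L=210 R=27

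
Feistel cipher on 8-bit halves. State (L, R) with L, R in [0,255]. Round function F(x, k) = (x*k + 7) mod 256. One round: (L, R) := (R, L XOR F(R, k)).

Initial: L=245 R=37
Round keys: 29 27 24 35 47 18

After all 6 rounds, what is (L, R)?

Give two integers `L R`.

Answer: 219 35

Derivation:
Round 1 (k=29): L=37 R=205
Round 2 (k=27): L=205 R=131
Round 3 (k=24): L=131 R=130
Round 4 (k=35): L=130 R=78
Round 5 (k=47): L=78 R=219
Round 6 (k=18): L=219 R=35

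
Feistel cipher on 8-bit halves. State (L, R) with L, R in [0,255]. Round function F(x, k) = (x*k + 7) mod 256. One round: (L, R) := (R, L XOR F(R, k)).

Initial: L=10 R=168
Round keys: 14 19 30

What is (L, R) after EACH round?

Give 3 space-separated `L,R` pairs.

Round 1 (k=14): L=168 R=61
Round 2 (k=19): L=61 R=38
Round 3 (k=30): L=38 R=70

Answer: 168,61 61,38 38,70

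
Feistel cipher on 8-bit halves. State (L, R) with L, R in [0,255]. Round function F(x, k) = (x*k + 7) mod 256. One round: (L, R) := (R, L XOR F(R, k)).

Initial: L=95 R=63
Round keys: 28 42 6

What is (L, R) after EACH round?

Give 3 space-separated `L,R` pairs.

Answer: 63,180 180,176 176,147

Derivation:
Round 1 (k=28): L=63 R=180
Round 2 (k=42): L=180 R=176
Round 3 (k=6): L=176 R=147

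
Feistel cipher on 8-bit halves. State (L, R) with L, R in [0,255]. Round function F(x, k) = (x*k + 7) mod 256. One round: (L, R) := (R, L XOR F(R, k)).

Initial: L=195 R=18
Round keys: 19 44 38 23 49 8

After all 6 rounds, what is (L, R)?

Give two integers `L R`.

Answer: 251 102

Derivation:
Round 1 (k=19): L=18 R=158
Round 2 (k=44): L=158 R=61
Round 3 (k=38): L=61 R=139
Round 4 (k=23): L=139 R=185
Round 5 (k=49): L=185 R=251
Round 6 (k=8): L=251 R=102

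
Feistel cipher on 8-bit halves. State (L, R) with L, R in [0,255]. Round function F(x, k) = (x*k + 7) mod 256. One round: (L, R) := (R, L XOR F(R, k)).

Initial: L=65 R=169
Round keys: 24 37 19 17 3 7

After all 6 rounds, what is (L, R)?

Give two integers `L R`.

Round 1 (k=24): L=169 R=158
Round 2 (k=37): L=158 R=116
Round 3 (k=19): L=116 R=61
Round 4 (k=17): L=61 R=96
Round 5 (k=3): L=96 R=26
Round 6 (k=7): L=26 R=221

Answer: 26 221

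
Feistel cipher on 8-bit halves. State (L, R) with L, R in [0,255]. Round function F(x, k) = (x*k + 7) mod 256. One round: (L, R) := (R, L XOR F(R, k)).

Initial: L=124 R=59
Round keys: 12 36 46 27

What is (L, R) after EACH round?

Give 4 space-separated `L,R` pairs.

Round 1 (k=12): L=59 R=183
Round 2 (k=36): L=183 R=248
Round 3 (k=46): L=248 R=32
Round 4 (k=27): L=32 R=159

Answer: 59,183 183,248 248,32 32,159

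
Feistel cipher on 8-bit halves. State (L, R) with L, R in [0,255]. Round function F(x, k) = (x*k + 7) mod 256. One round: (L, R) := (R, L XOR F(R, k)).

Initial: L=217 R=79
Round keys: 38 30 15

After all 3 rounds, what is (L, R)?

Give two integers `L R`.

Answer: 152 247

Derivation:
Round 1 (k=38): L=79 R=24
Round 2 (k=30): L=24 R=152
Round 3 (k=15): L=152 R=247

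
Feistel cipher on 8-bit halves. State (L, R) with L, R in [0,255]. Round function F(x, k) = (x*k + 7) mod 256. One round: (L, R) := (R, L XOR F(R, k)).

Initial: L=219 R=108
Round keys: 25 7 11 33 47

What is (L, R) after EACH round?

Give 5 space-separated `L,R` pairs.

Round 1 (k=25): L=108 R=72
Round 2 (k=7): L=72 R=147
Round 3 (k=11): L=147 R=16
Round 4 (k=33): L=16 R=132
Round 5 (k=47): L=132 R=83

Answer: 108,72 72,147 147,16 16,132 132,83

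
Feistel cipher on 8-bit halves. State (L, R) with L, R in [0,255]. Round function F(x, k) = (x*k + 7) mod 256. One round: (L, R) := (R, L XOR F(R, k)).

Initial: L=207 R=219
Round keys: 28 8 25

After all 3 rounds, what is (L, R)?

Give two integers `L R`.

Round 1 (k=28): L=219 R=52
Round 2 (k=8): L=52 R=124
Round 3 (k=25): L=124 R=23

Answer: 124 23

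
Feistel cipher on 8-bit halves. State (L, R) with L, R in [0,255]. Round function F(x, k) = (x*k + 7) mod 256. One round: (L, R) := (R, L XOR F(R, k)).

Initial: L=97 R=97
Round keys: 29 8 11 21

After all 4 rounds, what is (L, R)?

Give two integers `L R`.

Round 1 (k=29): L=97 R=101
Round 2 (k=8): L=101 R=78
Round 3 (k=11): L=78 R=4
Round 4 (k=21): L=4 R=21

Answer: 4 21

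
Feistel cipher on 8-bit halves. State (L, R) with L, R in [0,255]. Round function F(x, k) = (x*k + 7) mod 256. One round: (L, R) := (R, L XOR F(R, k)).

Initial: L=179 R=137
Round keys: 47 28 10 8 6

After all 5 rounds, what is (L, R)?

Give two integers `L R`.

Answer: 13 131

Derivation:
Round 1 (k=47): L=137 R=157
Round 2 (k=28): L=157 R=186
Round 3 (k=10): L=186 R=214
Round 4 (k=8): L=214 R=13
Round 5 (k=6): L=13 R=131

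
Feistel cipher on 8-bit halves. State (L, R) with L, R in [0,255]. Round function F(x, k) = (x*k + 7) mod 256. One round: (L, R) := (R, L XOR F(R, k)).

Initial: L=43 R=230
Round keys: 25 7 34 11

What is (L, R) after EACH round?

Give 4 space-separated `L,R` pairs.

Round 1 (k=25): L=230 R=86
Round 2 (k=7): L=86 R=135
Round 3 (k=34): L=135 R=163
Round 4 (k=11): L=163 R=143

Answer: 230,86 86,135 135,163 163,143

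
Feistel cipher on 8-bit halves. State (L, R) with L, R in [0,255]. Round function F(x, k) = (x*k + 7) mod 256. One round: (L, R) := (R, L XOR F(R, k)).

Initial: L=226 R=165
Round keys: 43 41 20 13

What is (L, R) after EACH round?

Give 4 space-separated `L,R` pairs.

Answer: 165,92 92,102 102,163 163,40

Derivation:
Round 1 (k=43): L=165 R=92
Round 2 (k=41): L=92 R=102
Round 3 (k=20): L=102 R=163
Round 4 (k=13): L=163 R=40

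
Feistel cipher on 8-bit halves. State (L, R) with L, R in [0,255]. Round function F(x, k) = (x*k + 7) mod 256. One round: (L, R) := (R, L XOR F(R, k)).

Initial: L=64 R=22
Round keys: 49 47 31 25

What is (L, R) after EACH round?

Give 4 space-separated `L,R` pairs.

Round 1 (k=49): L=22 R=125
Round 2 (k=47): L=125 R=236
Round 3 (k=31): L=236 R=230
Round 4 (k=25): L=230 R=145

Answer: 22,125 125,236 236,230 230,145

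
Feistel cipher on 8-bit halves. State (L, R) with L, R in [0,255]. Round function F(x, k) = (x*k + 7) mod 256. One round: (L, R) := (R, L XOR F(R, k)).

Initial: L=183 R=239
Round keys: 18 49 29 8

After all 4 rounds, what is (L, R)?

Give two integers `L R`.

Round 1 (k=18): L=239 R=98
Round 2 (k=49): L=98 R=38
Round 3 (k=29): L=38 R=55
Round 4 (k=8): L=55 R=153

Answer: 55 153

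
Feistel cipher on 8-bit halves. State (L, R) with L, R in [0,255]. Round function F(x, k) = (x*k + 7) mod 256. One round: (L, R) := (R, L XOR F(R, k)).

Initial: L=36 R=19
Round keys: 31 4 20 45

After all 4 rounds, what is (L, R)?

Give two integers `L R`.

Answer: 231 118

Derivation:
Round 1 (k=31): L=19 R=112
Round 2 (k=4): L=112 R=212
Round 3 (k=20): L=212 R=231
Round 4 (k=45): L=231 R=118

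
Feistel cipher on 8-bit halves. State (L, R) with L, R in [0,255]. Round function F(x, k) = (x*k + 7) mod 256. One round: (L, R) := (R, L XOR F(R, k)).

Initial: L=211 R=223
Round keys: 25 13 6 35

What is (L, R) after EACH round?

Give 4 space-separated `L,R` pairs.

Round 1 (k=25): L=223 R=29
Round 2 (k=13): L=29 R=95
Round 3 (k=6): L=95 R=92
Round 4 (k=35): L=92 R=196

Answer: 223,29 29,95 95,92 92,196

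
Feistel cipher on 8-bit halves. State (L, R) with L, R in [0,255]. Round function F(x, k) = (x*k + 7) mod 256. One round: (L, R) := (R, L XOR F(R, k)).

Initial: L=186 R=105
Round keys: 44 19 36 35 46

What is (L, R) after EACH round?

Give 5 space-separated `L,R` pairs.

Round 1 (k=44): L=105 R=169
Round 2 (k=19): L=169 R=251
Round 3 (k=36): L=251 R=250
Round 4 (k=35): L=250 R=206
Round 5 (k=46): L=206 R=241

Answer: 105,169 169,251 251,250 250,206 206,241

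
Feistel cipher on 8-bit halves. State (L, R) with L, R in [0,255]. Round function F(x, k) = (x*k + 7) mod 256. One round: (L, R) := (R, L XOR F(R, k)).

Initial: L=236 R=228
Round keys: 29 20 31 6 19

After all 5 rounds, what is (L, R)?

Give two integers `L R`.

Answer: 134 254

Derivation:
Round 1 (k=29): L=228 R=55
Round 2 (k=20): L=55 R=183
Round 3 (k=31): L=183 R=7
Round 4 (k=6): L=7 R=134
Round 5 (k=19): L=134 R=254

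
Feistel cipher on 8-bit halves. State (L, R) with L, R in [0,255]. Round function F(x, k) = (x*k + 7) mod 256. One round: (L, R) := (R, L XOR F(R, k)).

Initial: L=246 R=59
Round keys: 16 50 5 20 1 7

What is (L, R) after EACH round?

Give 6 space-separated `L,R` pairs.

Round 1 (k=16): L=59 R=65
Round 2 (k=50): L=65 R=130
Round 3 (k=5): L=130 R=208
Round 4 (k=20): L=208 R=197
Round 5 (k=1): L=197 R=28
Round 6 (k=7): L=28 R=14

Answer: 59,65 65,130 130,208 208,197 197,28 28,14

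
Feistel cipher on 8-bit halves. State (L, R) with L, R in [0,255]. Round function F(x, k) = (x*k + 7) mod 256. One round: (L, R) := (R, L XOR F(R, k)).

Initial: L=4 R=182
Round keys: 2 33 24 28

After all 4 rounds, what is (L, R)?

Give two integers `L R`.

Round 1 (k=2): L=182 R=119
Round 2 (k=33): L=119 R=232
Round 3 (k=24): L=232 R=176
Round 4 (k=28): L=176 R=175

Answer: 176 175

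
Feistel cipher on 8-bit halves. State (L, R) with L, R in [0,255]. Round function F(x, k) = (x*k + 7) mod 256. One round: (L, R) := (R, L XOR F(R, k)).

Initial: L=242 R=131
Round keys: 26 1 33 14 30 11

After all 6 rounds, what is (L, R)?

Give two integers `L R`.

Answer: 252 167

Derivation:
Round 1 (k=26): L=131 R=167
Round 2 (k=1): L=167 R=45
Round 3 (k=33): L=45 R=115
Round 4 (k=14): L=115 R=124
Round 5 (k=30): L=124 R=252
Round 6 (k=11): L=252 R=167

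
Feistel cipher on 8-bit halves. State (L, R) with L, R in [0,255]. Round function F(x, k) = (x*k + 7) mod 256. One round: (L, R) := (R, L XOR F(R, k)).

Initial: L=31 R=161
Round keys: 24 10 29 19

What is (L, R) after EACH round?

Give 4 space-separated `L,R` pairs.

Answer: 161,0 0,166 166,213 213,112

Derivation:
Round 1 (k=24): L=161 R=0
Round 2 (k=10): L=0 R=166
Round 3 (k=29): L=166 R=213
Round 4 (k=19): L=213 R=112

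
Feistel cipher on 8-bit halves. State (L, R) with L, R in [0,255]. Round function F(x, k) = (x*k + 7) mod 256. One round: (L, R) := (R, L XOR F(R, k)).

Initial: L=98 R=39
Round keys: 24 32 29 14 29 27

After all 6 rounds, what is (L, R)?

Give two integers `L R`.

Answer: 228 128

Derivation:
Round 1 (k=24): L=39 R=205
Round 2 (k=32): L=205 R=128
Round 3 (k=29): L=128 R=74
Round 4 (k=14): L=74 R=147
Round 5 (k=29): L=147 R=228
Round 6 (k=27): L=228 R=128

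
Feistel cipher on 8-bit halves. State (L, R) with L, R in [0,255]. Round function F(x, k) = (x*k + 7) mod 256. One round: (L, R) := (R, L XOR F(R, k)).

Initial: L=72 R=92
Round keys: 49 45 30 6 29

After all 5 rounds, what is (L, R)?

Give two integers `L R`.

Round 1 (k=49): L=92 R=235
Round 2 (k=45): L=235 R=10
Round 3 (k=30): L=10 R=216
Round 4 (k=6): L=216 R=29
Round 5 (k=29): L=29 R=136

Answer: 29 136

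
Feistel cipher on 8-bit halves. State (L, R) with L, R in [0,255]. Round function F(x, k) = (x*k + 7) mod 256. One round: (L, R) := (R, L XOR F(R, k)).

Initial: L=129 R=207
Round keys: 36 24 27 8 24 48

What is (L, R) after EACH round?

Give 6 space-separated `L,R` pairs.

Round 1 (k=36): L=207 R=162
Round 2 (k=24): L=162 R=248
Round 3 (k=27): L=248 R=141
Round 4 (k=8): L=141 R=151
Round 5 (k=24): L=151 R=162
Round 6 (k=48): L=162 R=240

Answer: 207,162 162,248 248,141 141,151 151,162 162,240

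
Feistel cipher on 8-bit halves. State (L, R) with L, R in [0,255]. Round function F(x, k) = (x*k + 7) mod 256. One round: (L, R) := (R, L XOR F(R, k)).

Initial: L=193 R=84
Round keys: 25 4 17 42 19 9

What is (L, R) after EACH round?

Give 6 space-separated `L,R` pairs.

Answer: 84,250 250,187 187,136 136,236 236,3 3,206

Derivation:
Round 1 (k=25): L=84 R=250
Round 2 (k=4): L=250 R=187
Round 3 (k=17): L=187 R=136
Round 4 (k=42): L=136 R=236
Round 5 (k=19): L=236 R=3
Round 6 (k=9): L=3 R=206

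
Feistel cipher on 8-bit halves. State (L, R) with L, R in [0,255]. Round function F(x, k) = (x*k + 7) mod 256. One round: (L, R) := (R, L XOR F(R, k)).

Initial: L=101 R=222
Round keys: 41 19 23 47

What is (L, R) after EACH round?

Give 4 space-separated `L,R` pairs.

Answer: 222,240 240,9 9,38 38,8

Derivation:
Round 1 (k=41): L=222 R=240
Round 2 (k=19): L=240 R=9
Round 3 (k=23): L=9 R=38
Round 4 (k=47): L=38 R=8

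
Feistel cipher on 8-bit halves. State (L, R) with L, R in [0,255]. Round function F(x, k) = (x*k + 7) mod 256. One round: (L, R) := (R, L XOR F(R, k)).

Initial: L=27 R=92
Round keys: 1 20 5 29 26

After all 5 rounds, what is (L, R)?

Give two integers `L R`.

Round 1 (k=1): L=92 R=120
Round 2 (k=20): L=120 R=59
Round 3 (k=5): L=59 R=86
Round 4 (k=29): L=86 R=254
Round 5 (k=26): L=254 R=133

Answer: 254 133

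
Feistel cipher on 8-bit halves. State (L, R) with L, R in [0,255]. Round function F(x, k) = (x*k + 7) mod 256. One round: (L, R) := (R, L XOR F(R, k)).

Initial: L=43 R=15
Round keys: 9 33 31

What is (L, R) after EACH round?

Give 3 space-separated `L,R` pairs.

Answer: 15,165 165,67 67,129

Derivation:
Round 1 (k=9): L=15 R=165
Round 2 (k=33): L=165 R=67
Round 3 (k=31): L=67 R=129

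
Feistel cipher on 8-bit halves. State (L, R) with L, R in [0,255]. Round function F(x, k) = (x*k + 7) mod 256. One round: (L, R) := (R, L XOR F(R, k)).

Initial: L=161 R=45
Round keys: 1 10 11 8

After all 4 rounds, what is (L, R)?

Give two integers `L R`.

Round 1 (k=1): L=45 R=149
Round 2 (k=10): L=149 R=244
Round 3 (k=11): L=244 R=22
Round 4 (k=8): L=22 R=67

Answer: 22 67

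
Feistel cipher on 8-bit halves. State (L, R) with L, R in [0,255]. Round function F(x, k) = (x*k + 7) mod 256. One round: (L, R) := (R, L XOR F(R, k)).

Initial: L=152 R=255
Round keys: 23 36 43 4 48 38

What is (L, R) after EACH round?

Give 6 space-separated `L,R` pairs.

Answer: 255,104 104,88 88,167 167,251 251,176 176,220

Derivation:
Round 1 (k=23): L=255 R=104
Round 2 (k=36): L=104 R=88
Round 3 (k=43): L=88 R=167
Round 4 (k=4): L=167 R=251
Round 5 (k=48): L=251 R=176
Round 6 (k=38): L=176 R=220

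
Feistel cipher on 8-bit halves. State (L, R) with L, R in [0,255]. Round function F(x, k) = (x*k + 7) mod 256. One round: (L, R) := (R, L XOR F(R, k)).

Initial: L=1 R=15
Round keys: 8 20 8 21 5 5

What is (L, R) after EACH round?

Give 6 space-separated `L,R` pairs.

Round 1 (k=8): L=15 R=126
Round 2 (k=20): L=126 R=208
Round 3 (k=8): L=208 R=249
Round 4 (k=21): L=249 R=164
Round 5 (k=5): L=164 R=194
Round 6 (k=5): L=194 R=117

Answer: 15,126 126,208 208,249 249,164 164,194 194,117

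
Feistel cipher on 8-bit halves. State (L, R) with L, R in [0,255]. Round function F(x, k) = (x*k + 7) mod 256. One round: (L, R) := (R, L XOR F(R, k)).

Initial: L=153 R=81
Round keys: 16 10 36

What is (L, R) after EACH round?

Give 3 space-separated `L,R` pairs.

Answer: 81,142 142,194 194,193

Derivation:
Round 1 (k=16): L=81 R=142
Round 2 (k=10): L=142 R=194
Round 3 (k=36): L=194 R=193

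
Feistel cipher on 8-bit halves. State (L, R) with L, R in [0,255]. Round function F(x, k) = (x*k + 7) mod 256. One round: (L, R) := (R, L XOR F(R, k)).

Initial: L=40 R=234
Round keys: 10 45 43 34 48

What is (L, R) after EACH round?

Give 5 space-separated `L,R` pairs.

Answer: 234,3 3,100 100,208 208,195 195,71

Derivation:
Round 1 (k=10): L=234 R=3
Round 2 (k=45): L=3 R=100
Round 3 (k=43): L=100 R=208
Round 4 (k=34): L=208 R=195
Round 5 (k=48): L=195 R=71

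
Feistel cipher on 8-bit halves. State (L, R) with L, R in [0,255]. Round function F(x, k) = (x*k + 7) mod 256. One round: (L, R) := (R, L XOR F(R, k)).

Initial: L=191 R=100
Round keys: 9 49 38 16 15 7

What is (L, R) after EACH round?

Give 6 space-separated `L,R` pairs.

Answer: 100,52 52,159 159,149 149,200 200,42 42,229

Derivation:
Round 1 (k=9): L=100 R=52
Round 2 (k=49): L=52 R=159
Round 3 (k=38): L=159 R=149
Round 4 (k=16): L=149 R=200
Round 5 (k=15): L=200 R=42
Round 6 (k=7): L=42 R=229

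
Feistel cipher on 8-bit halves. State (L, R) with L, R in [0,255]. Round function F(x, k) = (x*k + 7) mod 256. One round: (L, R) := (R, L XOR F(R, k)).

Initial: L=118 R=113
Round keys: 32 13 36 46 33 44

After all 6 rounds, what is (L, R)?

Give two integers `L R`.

Answer: 39 125

Derivation:
Round 1 (k=32): L=113 R=81
Round 2 (k=13): L=81 R=85
Round 3 (k=36): L=85 R=170
Round 4 (k=46): L=170 R=198
Round 5 (k=33): L=198 R=39
Round 6 (k=44): L=39 R=125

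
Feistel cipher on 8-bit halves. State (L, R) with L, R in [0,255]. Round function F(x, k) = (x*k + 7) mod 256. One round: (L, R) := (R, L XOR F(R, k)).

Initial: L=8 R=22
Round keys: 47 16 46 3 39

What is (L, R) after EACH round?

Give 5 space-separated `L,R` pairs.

Round 1 (k=47): L=22 R=25
Round 2 (k=16): L=25 R=129
Round 3 (k=46): L=129 R=44
Round 4 (k=3): L=44 R=10
Round 5 (k=39): L=10 R=161

Answer: 22,25 25,129 129,44 44,10 10,161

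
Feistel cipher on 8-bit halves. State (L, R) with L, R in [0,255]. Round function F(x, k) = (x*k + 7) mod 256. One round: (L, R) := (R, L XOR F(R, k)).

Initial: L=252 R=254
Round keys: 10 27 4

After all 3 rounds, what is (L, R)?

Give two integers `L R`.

Answer: 98 128

Derivation:
Round 1 (k=10): L=254 R=15
Round 2 (k=27): L=15 R=98
Round 3 (k=4): L=98 R=128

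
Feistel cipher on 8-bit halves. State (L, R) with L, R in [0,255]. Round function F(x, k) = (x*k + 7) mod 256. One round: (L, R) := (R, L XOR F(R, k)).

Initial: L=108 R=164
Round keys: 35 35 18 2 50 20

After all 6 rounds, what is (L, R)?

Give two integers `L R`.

Round 1 (k=35): L=164 R=31
Round 2 (k=35): L=31 R=224
Round 3 (k=18): L=224 R=216
Round 4 (k=2): L=216 R=87
Round 5 (k=50): L=87 R=221
Round 6 (k=20): L=221 R=28

Answer: 221 28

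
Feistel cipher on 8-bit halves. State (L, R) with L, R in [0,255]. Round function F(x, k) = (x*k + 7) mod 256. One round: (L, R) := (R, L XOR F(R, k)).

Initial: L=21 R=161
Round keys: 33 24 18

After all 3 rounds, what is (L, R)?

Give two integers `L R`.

Round 1 (k=33): L=161 R=221
Round 2 (k=24): L=221 R=30
Round 3 (k=18): L=30 R=254

Answer: 30 254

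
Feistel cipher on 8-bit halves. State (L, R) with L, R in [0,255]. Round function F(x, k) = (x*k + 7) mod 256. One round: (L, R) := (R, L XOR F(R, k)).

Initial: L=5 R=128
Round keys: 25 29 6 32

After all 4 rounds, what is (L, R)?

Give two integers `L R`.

Answer: 15 166

Derivation:
Round 1 (k=25): L=128 R=130
Round 2 (k=29): L=130 R=65
Round 3 (k=6): L=65 R=15
Round 4 (k=32): L=15 R=166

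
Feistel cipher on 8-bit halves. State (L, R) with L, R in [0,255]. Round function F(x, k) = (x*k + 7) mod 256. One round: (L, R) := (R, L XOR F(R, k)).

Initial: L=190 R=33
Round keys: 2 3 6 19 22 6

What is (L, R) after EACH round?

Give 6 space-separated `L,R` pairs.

Round 1 (k=2): L=33 R=247
Round 2 (k=3): L=247 R=205
Round 3 (k=6): L=205 R=34
Round 4 (k=19): L=34 R=64
Round 5 (k=22): L=64 R=165
Round 6 (k=6): L=165 R=165

Answer: 33,247 247,205 205,34 34,64 64,165 165,165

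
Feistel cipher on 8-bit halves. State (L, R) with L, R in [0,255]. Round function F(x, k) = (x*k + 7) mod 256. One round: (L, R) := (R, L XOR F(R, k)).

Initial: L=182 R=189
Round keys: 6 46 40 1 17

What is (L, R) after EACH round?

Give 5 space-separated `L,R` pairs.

Round 1 (k=6): L=189 R=195
Round 2 (k=46): L=195 R=172
Round 3 (k=40): L=172 R=36
Round 4 (k=1): L=36 R=135
Round 5 (k=17): L=135 R=218

Answer: 189,195 195,172 172,36 36,135 135,218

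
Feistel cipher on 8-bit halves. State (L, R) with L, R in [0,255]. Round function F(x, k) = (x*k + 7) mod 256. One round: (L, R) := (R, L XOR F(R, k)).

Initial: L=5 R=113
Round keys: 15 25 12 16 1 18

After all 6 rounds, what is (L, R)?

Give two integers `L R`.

Answer: 131 57

Derivation:
Round 1 (k=15): L=113 R=163
Round 2 (k=25): L=163 R=131
Round 3 (k=12): L=131 R=136
Round 4 (k=16): L=136 R=4
Round 5 (k=1): L=4 R=131
Round 6 (k=18): L=131 R=57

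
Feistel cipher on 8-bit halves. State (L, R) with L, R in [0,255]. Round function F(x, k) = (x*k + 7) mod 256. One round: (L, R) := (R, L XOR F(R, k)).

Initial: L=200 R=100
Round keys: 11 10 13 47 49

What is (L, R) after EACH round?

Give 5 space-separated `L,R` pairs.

Answer: 100,155 155,113 113,95 95,9 9,159

Derivation:
Round 1 (k=11): L=100 R=155
Round 2 (k=10): L=155 R=113
Round 3 (k=13): L=113 R=95
Round 4 (k=47): L=95 R=9
Round 5 (k=49): L=9 R=159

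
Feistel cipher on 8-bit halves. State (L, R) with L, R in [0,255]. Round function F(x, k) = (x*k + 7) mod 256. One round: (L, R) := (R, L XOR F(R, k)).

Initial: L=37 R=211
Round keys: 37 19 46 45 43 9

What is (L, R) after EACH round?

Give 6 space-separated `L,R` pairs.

Answer: 211,163 163,243 243,18 18,194 194,143 143,204

Derivation:
Round 1 (k=37): L=211 R=163
Round 2 (k=19): L=163 R=243
Round 3 (k=46): L=243 R=18
Round 4 (k=45): L=18 R=194
Round 5 (k=43): L=194 R=143
Round 6 (k=9): L=143 R=204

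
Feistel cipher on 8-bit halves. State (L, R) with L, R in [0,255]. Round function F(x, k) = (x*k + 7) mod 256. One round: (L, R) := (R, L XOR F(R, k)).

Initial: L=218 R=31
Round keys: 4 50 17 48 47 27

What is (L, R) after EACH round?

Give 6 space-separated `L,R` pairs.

Round 1 (k=4): L=31 R=89
Round 2 (k=50): L=89 R=118
Round 3 (k=17): L=118 R=132
Round 4 (k=48): L=132 R=177
Round 5 (k=47): L=177 R=2
Round 6 (k=27): L=2 R=140

Answer: 31,89 89,118 118,132 132,177 177,2 2,140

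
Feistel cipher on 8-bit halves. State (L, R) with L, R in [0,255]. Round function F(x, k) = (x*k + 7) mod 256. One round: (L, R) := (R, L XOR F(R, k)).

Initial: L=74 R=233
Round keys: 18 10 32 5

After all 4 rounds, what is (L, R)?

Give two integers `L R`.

Round 1 (k=18): L=233 R=35
Round 2 (k=10): L=35 R=140
Round 3 (k=32): L=140 R=164
Round 4 (k=5): L=164 R=183

Answer: 164 183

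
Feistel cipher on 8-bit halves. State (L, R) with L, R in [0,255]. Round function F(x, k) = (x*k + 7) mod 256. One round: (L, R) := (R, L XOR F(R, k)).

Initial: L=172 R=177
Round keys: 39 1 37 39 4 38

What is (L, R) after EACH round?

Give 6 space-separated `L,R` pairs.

Round 1 (k=39): L=177 R=82
Round 2 (k=1): L=82 R=232
Round 3 (k=37): L=232 R=221
Round 4 (k=39): L=221 R=90
Round 5 (k=4): L=90 R=178
Round 6 (k=38): L=178 R=41

Answer: 177,82 82,232 232,221 221,90 90,178 178,41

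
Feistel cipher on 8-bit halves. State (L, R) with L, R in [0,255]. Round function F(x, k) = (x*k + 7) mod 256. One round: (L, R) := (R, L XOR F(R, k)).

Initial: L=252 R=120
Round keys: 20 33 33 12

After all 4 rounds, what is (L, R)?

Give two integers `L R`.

Answer: 90 69

Derivation:
Round 1 (k=20): L=120 R=155
Round 2 (k=33): L=155 R=122
Round 3 (k=33): L=122 R=90
Round 4 (k=12): L=90 R=69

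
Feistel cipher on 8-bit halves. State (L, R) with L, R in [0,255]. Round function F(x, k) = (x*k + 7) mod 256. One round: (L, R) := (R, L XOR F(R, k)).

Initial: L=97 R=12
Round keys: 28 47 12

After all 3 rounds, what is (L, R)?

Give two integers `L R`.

Answer: 253 213

Derivation:
Round 1 (k=28): L=12 R=54
Round 2 (k=47): L=54 R=253
Round 3 (k=12): L=253 R=213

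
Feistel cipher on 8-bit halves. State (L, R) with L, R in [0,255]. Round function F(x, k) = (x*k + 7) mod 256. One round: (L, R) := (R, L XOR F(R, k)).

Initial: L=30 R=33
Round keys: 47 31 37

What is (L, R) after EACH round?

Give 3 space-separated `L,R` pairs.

Round 1 (k=47): L=33 R=8
Round 2 (k=31): L=8 R=222
Round 3 (k=37): L=222 R=21

Answer: 33,8 8,222 222,21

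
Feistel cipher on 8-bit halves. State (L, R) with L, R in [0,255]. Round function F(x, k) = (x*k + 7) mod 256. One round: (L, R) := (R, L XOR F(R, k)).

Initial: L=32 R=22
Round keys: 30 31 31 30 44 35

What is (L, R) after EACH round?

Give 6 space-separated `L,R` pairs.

Round 1 (k=30): L=22 R=187
Round 2 (k=31): L=187 R=186
Round 3 (k=31): L=186 R=54
Round 4 (k=30): L=54 R=225
Round 5 (k=44): L=225 R=133
Round 6 (k=35): L=133 R=215

Answer: 22,187 187,186 186,54 54,225 225,133 133,215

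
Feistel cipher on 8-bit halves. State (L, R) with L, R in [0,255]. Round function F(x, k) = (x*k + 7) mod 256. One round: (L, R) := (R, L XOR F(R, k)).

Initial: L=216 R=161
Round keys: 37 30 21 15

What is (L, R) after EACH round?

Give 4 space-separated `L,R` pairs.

Round 1 (k=37): L=161 R=148
Round 2 (k=30): L=148 R=254
Round 3 (k=21): L=254 R=73
Round 4 (k=15): L=73 R=176

Answer: 161,148 148,254 254,73 73,176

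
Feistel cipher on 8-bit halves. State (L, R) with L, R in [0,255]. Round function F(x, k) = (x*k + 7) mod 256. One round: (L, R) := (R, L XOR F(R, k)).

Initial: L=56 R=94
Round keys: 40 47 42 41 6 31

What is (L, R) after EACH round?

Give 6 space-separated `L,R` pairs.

Round 1 (k=40): L=94 R=143
Round 2 (k=47): L=143 R=22
Round 3 (k=42): L=22 R=44
Round 4 (k=41): L=44 R=5
Round 5 (k=6): L=5 R=9
Round 6 (k=31): L=9 R=27

Answer: 94,143 143,22 22,44 44,5 5,9 9,27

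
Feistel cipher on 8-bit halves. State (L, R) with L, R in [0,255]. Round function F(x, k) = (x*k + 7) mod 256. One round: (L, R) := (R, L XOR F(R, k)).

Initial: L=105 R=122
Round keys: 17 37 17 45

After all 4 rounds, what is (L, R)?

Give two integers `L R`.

Round 1 (k=17): L=122 R=72
Round 2 (k=37): L=72 R=21
Round 3 (k=17): L=21 R=36
Round 4 (k=45): L=36 R=78

Answer: 36 78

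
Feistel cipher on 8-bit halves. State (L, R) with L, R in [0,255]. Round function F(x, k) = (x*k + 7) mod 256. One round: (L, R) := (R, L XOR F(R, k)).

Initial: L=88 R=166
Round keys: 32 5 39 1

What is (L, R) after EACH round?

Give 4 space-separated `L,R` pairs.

Round 1 (k=32): L=166 R=159
Round 2 (k=5): L=159 R=132
Round 3 (k=39): L=132 R=188
Round 4 (k=1): L=188 R=71

Answer: 166,159 159,132 132,188 188,71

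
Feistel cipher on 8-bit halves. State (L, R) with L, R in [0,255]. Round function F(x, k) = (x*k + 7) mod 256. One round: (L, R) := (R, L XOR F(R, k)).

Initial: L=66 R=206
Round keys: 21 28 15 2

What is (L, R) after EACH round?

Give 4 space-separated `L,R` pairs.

Answer: 206,175 175,229 229,221 221,36

Derivation:
Round 1 (k=21): L=206 R=175
Round 2 (k=28): L=175 R=229
Round 3 (k=15): L=229 R=221
Round 4 (k=2): L=221 R=36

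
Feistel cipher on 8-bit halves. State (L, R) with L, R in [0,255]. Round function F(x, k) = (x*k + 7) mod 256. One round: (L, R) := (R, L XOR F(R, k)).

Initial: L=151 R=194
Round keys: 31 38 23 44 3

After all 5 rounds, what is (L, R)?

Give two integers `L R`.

Answer: 38 69

Derivation:
Round 1 (k=31): L=194 R=18
Round 2 (k=38): L=18 R=113
Round 3 (k=23): L=113 R=60
Round 4 (k=44): L=60 R=38
Round 5 (k=3): L=38 R=69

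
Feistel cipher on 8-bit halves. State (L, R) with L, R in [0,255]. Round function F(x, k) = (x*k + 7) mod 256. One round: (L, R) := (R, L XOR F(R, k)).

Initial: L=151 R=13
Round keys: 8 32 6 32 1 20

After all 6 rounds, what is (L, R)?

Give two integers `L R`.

Answer: 207 94

Derivation:
Round 1 (k=8): L=13 R=248
Round 2 (k=32): L=248 R=10
Round 3 (k=6): L=10 R=187
Round 4 (k=32): L=187 R=109
Round 5 (k=1): L=109 R=207
Round 6 (k=20): L=207 R=94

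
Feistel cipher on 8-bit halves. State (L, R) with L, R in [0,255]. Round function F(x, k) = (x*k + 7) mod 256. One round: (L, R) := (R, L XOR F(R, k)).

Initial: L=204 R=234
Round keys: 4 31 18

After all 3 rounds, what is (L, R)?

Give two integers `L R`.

Round 1 (k=4): L=234 R=99
Round 2 (k=31): L=99 R=238
Round 3 (k=18): L=238 R=160

Answer: 238 160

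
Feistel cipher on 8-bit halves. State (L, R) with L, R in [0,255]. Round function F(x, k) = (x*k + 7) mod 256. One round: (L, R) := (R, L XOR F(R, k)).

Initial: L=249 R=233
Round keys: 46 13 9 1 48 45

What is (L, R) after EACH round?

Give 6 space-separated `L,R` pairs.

Round 1 (k=46): L=233 R=28
Round 2 (k=13): L=28 R=154
Round 3 (k=9): L=154 R=109
Round 4 (k=1): L=109 R=238
Round 5 (k=48): L=238 R=202
Round 6 (k=45): L=202 R=103

Answer: 233,28 28,154 154,109 109,238 238,202 202,103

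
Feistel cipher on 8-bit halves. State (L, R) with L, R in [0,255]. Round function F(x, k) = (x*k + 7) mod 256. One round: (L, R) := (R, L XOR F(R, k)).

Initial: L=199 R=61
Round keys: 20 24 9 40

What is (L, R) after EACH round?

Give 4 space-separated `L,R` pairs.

Round 1 (k=20): L=61 R=12
Round 2 (k=24): L=12 R=26
Round 3 (k=9): L=26 R=253
Round 4 (k=40): L=253 R=149

Answer: 61,12 12,26 26,253 253,149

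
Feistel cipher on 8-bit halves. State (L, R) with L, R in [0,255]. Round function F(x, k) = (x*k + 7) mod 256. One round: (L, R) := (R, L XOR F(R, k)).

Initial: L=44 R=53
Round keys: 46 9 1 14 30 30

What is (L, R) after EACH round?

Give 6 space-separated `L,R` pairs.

Answer: 53,161 161,133 133,45 45,248 248,58 58,43

Derivation:
Round 1 (k=46): L=53 R=161
Round 2 (k=9): L=161 R=133
Round 3 (k=1): L=133 R=45
Round 4 (k=14): L=45 R=248
Round 5 (k=30): L=248 R=58
Round 6 (k=30): L=58 R=43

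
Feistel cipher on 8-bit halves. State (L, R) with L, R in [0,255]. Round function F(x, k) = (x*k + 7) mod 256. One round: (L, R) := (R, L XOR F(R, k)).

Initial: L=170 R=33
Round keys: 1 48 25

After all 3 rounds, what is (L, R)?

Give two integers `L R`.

Answer: 70 95

Derivation:
Round 1 (k=1): L=33 R=130
Round 2 (k=48): L=130 R=70
Round 3 (k=25): L=70 R=95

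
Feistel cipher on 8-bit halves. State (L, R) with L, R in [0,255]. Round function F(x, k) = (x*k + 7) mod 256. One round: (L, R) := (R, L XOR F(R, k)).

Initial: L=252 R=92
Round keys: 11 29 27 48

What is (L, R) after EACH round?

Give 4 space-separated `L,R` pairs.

Round 1 (k=11): L=92 R=7
Round 2 (k=29): L=7 R=142
Round 3 (k=27): L=142 R=6
Round 4 (k=48): L=6 R=169

Answer: 92,7 7,142 142,6 6,169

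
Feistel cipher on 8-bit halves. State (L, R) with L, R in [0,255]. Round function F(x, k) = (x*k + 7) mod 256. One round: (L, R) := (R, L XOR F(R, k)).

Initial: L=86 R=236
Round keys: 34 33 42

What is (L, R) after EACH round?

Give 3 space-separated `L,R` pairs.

Round 1 (k=34): L=236 R=9
Round 2 (k=33): L=9 R=220
Round 3 (k=42): L=220 R=22

Answer: 236,9 9,220 220,22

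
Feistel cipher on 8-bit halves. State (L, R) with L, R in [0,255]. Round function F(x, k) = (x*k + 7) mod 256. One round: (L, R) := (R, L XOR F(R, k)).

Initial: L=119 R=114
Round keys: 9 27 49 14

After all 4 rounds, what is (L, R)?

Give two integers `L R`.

Answer: 196 156

Derivation:
Round 1 (k=9): L=114 R=126
Round 2 (k=27): L=126 R=35
Round 3 (k=49): L=35 R=196
Round 4 (k=14): L=196 R=156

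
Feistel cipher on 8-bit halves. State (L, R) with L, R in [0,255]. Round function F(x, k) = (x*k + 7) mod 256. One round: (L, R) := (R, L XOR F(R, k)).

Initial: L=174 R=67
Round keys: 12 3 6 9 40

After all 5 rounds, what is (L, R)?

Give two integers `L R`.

Answer: 82 87

Derivation:
Round 1 (k=12): L=67 R=133
Round 2 (k=3): L=133 R=213
Round 3 (k=6): L=213 R=128
Round 4 (k=9): L=128 R=82
Round 5 (k=40): L=82 R=87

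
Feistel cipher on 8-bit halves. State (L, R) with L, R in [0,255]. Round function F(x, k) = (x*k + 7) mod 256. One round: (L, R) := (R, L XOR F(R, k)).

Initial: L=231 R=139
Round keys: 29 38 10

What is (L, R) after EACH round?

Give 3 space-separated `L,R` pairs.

Round 1 (k=29): L=139 R=33
Round 2 (k=38): L=33 R=102
Round 3 (k=10): L=102 R=34

Answer: 139,33 33,102 102,34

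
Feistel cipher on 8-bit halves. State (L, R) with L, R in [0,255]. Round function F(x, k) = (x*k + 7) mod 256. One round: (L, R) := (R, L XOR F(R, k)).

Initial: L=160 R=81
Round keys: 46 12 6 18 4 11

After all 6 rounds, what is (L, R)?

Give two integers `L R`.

Round 1 (k=46): L=81 R=53
Round 2 (k=12): L=53 R=210
Round 3 (k=6): L=210 R=198
Round 4 (k=18): L=198 R=33
Round 5 (k=4): L=33 R=77
Round 6 (k=11): L=77 R=119

Answer: 77 119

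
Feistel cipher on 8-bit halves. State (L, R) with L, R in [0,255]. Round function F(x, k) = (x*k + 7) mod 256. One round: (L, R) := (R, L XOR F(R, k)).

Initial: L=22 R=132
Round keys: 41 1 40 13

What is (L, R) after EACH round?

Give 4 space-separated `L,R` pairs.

Round 1 (k=41): L=132 R=61
Round 2 (k=1): L=61 R=192
Round 3 (k=40): L=192 R=58
Round 4 (k=13): L=58 R=57

Answer: 132,61 61,192 192,58 58,57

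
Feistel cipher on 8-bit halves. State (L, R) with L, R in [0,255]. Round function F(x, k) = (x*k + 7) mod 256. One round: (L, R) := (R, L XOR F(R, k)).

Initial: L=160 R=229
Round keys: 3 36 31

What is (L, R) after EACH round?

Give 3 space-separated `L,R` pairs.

Answer: 229,22 22,250 250,91

Derivation:
Round 1 (k=3): L=229 R=22
Round 2 (k=36): L=22 R=250
Round 3 (k=31): L=250 R=91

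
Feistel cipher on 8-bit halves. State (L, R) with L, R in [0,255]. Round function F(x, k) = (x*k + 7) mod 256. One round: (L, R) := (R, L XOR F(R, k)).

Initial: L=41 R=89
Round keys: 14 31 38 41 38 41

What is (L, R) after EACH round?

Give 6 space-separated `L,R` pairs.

Round 1 (k=14): L=89 R=204
Round 2 (k=31): L=204 R=226
Round 3 (k=38): L=226 R=95
Round 4 (k=41): L=95 R=220
Round 5 (k=38): L=220 R=240
Round 6 (k=41): L=240 R=171

Answer: 89,204 204,226 226,95 95,220 220,240 240,171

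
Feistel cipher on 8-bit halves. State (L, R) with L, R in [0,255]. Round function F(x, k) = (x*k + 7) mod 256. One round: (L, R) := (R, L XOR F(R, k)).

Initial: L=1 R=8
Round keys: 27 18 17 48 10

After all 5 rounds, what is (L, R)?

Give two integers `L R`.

Answer: 236 131

Derivation:
Round 1 (k=27): L=8 R=222
Round 2 (k=18): L=222 R=171
Round 3 (k=17): L=171 R=188
Round 4 (k=48): L=188 R=236
Round 5 (k=10): L=236 R=131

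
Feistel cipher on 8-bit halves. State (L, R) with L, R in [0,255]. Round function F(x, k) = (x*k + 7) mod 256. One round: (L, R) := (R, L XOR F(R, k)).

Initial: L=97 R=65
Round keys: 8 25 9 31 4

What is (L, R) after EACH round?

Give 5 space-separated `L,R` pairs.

Answer: 65,110 110,132 132,197 197,102 102,90

Derivation:
Round 1 (k=8): L=65 R=110
Round 2 (k=25): L=110 R=132
Round 3 (k=9): L=132 R=197
Round 4 (k=31): L=197 R=102
Round 5 (k=4): L=102 R=90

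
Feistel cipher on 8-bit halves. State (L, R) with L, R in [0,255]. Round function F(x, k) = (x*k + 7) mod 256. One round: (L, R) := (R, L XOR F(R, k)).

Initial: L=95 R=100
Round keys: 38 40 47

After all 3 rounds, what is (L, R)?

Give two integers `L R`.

Round 1 (k=38): L=100 R=128
Round 2 (k=40): L=128 R=99
Round 3 (k=47): L=99 R=180

Answer: 99 180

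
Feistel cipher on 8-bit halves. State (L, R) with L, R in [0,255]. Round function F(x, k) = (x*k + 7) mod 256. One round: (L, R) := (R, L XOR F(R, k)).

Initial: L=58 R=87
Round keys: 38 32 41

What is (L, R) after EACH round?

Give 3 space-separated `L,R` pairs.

Answer: 87,203 203,48 48,124

Derivation:
Round 1 (k=38): L=87 R=203
Round 2 (k=32): L=203 R=48
Round 3 (k=41): L=48 R=124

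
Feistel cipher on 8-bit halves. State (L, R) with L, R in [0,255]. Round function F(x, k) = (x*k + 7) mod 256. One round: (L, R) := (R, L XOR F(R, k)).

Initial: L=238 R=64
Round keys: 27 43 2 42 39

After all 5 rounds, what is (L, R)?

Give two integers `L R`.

Answer: 17 236

Derivation:
Round 1 (k=27): L=64 R=41
Round 2 (k=43): L=41 R=170
Round 3 (k=2): L=170 R=114
Round 4 (k=42): L=114 R=17
Round 5 (k=39): L=17 R=236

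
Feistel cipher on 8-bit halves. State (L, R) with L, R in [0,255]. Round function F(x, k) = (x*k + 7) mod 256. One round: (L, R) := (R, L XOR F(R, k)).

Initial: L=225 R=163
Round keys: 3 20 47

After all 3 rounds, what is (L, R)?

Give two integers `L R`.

Answer: 248 158

Derivation:
Round 1 (k=3): L=163 R=17
Round 2 (k=20): L=17 R=248
Round 3 (k=47): L=248 R=158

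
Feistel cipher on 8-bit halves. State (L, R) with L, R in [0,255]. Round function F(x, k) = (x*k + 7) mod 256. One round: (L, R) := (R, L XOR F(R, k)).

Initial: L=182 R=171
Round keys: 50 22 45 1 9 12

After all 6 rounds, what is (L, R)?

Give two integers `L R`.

Answer: 8 196

Derivation:
Round 1 (k=50): L=171 R=219
Round 2 (k=22): L=219 R=114
Round 3 (k=45): L=114 R=202
Round 4 (k=1): L=202 R=163
Round 5 (k=9): L=163 R=8
Round 6 (k=12): L=8 R=196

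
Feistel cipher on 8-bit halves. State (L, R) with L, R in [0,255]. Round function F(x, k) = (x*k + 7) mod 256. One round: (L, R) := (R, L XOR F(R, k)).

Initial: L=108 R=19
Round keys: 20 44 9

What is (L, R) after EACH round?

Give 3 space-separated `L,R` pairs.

Answer: 19,239 239,8 8,160

Derivation:
Round 1 (k=20): L=19 R=239
Round 2 (k=44): L=239 R=8
Round 3 (k=9): L=8 R=160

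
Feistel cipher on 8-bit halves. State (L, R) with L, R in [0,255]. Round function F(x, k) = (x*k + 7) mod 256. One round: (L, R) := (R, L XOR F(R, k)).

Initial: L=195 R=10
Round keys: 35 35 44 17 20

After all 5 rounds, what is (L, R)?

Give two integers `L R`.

Round 1 (k=35): L=10 R=166
Round 2 (k=35): L=166 R=179
Round 3 (k=44): L=179 R=109
Round 4 (k=17): L=109 R=247
Round 5 (k=20): L=247 R=62

Answer: 247 62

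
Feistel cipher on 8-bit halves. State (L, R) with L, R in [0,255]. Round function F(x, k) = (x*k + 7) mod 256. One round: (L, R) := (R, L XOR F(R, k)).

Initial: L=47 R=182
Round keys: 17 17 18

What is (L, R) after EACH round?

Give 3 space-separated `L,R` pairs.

Answer: 182,50 50,239 239,231

Derivation:
Round 1 (k=17): L=182 R=50
Round 2 (k=17): L=50 R=239
Round 3 (k=18): L=239 R=231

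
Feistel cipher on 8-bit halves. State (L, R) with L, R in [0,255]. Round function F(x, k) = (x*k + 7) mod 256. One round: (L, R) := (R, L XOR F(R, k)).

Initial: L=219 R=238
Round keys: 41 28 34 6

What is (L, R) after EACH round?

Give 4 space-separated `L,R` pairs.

Answer: 238,254 254,33 33,151 151,176

Derivation:
Round 1 (k=41): L=238 R=254
Round 2 (k=28): L=254 R=33
Round 3 (k=34): L=33 R=151
Round 4 (k=6): L=151 R=176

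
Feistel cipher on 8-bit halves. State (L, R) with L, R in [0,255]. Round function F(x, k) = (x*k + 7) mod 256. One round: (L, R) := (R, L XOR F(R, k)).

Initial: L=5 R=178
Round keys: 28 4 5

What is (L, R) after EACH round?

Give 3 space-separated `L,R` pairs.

Answer: 178,122 122,93 93,162

Derivation:
Round 1 (k=28): L=178 R=122
Round 2 (k=4): L=122 R=93
Round 3 (k=5): L=93 R=162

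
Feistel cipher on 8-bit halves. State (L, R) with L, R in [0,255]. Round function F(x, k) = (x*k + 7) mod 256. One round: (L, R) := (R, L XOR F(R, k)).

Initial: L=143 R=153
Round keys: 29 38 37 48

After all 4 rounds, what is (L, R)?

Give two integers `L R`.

Round 1 (k=29): L=153 R=211
Round 2 (k=38): L=211 R=192
Round 3 (k=37): L=192 R=20
Round 4 (k=48): L=20 R=7

Answer: 20 7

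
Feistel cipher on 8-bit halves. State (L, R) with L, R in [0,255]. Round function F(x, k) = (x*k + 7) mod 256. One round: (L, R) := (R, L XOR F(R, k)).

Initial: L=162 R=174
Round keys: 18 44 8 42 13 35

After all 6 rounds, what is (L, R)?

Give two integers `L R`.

Answer: 243 14

Derivation:
Round 1 (k=18): L=174 R=225
Round 2 (k=44): L=225 R=29
Round 3 (k=8): L=29 R=14
Round 4 (k=42): L=14 R=78
Round 5 (k=13): L=78 R=243
Round 6 (k=35): L=243 R=14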